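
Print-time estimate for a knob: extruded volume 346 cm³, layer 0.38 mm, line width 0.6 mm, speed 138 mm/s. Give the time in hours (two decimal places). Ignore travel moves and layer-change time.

Line area = 0.38 × 0.6, so 0.228 mm².
Path length: 346000 mm³ / 0.228 mm² → 1517543.9 mm.
Extrusion time: 1517543.9 / 138 → 10996.7 s.
10996.7 s = 3.05 hours.

3.05 hours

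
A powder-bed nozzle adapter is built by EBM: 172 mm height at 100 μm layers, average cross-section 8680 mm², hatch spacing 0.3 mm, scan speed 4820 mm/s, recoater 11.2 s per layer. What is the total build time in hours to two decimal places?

Number of layers: 172 / 0.1 → 1720 (rounded up).
Per-layer scan distance = 8680 / 0.3 = 28933.3 mm.
Beam time per layer = 28933.3 / 4820, so 6.0028 s.
Layer cycle = 6.0028 + 11.2 = 17.2028 s.
Total: 1720 × 17.2028 s = 29588.816 s → 8.22 hours.

8.22 hours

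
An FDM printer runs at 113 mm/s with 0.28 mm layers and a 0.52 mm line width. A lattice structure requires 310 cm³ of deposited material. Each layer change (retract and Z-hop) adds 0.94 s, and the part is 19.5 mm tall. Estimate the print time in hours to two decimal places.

Bead cross-section: 0.28 × 0.52 → 0.1456 mm².
Path length: 310000 mm³ / 0.1456 mm² → 2129120.9 mm.
Extrusion time = 2129120.9 / 113, so 18841.8 s.
Number of layers: 19.5 / 0.28 → 70 (rounded up).
Non-print overhead = 70 × 0.94, so 65.8 s.
Altogether 18841.8 + 65.8 = 18907.6 s, i.e. 5.25 hours.

5.25 hours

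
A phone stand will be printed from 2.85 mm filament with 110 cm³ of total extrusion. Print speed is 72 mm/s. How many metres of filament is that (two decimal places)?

17.24 m

A = π r² = π × 1.425² = 6.3794 mm².
L = 110000 mm³ / 6.3794 mm² = 17243 mm, i.e. 17.24 m.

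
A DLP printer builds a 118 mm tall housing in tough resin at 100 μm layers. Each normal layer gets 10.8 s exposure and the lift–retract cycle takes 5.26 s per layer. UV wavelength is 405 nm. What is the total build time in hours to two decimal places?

5.26 hours

Number of layers: 118 / 0.1 → 1180 (rounded up).
Cycle time = 10.8 + 5.26, so 16.06 s.
Total = 1180 × 16.06 = 18950.8 s = 5.26 hours.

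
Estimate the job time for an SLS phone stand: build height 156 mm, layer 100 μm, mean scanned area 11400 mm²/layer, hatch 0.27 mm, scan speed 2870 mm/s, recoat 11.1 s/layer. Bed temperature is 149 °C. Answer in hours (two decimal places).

11.19 hours

Layers = ⌈156/0.1⌉ = 1560.
Per-layer scan distance = 11400 / 0.27, so 42222.2 mm.
Scan time per layer = 42222.2 / 2870, so 14.7116 s.
Per-layer time = 14.7116 + 11.1 = 25.8116 s.
1560 layers × 25.8116 s/layer = 40266.096 s, i.e. 11.19 hours.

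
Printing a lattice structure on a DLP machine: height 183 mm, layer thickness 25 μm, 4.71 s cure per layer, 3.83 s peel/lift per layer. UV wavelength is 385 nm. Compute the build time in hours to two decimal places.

17.36 hours

Layer count = ceil(183 / 0.025) = 7320.
Each layer takes = 4.71 + 3.83, so 8.54 s.
Total = 7320 × 8.54 = 62512.8 s = 17.36 hours.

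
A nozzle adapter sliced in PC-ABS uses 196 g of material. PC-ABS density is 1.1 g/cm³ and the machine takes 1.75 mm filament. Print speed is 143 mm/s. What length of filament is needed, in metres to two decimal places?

74.08 m

Extruded volume: 196/1.1 = 178.1818 cm³ (178181.8 mm³).
Cross-section of 1.75 mm filament: π·(1.75/2)² = 2.4053 mm².
L = V/A = 178181.8/2.4053 = 74078.83 mm → 74.08 m.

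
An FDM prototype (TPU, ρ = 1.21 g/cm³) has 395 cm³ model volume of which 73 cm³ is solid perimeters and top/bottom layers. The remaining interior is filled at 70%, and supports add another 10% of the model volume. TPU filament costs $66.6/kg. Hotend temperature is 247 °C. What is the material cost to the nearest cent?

$27.23

Volume inside the shell: 395 − 73 → 322 cm³.
Deposited infill = 0.70 × 322, so 225.4 cm³.
Support = 0.10 × 395, so 39.5 cm³.
Deposited volume = 73 + 225.4 + 39.5 = 337.9 cm³.
Mass = 337.9 × 1.21, so 408.859 g.
Cost = 408.859 g / 1000 × $66.6/kg = $27.23.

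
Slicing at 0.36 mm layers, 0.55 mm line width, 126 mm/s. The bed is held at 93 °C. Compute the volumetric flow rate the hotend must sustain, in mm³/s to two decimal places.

A = 0.36 × 0.55 = 0.198 mm².
Q = v·A = 126 × 0.198 = 24.95 mm³/s.

24.95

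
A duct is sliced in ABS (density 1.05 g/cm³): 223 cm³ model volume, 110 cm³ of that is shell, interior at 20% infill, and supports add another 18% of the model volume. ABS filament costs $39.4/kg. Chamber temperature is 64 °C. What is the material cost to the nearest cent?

$7.15

Interior volume: 223 − 110 → 113 cm³.
Infill volume: 0.20 × 113 → 22.6 cm³.
Support = 0.18 × 223 = 40.14 cm³.
Total extruded = 110 + 22.6 + 40.14 = 172.74 cm³.
Mass: 172.74 × 1.05 → 181.377 g.
Cost = 181.377 g / 1000 × $39.4/kg = $7.15.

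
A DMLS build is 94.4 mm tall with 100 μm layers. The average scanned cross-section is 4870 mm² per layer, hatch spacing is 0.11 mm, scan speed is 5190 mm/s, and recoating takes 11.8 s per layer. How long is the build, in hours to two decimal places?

5.33 hours

Layers = ⌈94.4/0.1⌉ = 944.
Hatch length per layer = 4870 / 0.11 = 44272.7 mm.
Per-layer scan time = 44272.7 / 5190 = 8.5304 s.
Time per layer = 8.5304 + 11.8 = 20.3304 s.
Build time = 944 × 20.3304 = 19191.8976 s = 5.33 hours.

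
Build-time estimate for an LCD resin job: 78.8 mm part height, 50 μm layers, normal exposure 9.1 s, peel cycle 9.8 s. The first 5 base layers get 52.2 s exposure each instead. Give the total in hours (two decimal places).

Number of layers: 78.8 / 0.05 → 1576 (rounded up).
Bottom layers = 5 × (52.2 + 9.8) = 310 s.
Normal layers = 1571 × (9.1 + 9.8), so 29691.9 s.
Total = 310 + 29691.9 = 30001.9 s = 8.33 hours.

8.33 hours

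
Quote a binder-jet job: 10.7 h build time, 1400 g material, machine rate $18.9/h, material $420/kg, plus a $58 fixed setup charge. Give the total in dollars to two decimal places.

$848.23

Machine-time cost = 18.9 × 10.7, so $202.23.
Material cost = 420 × 1400/1000 = $588.00.
Total = 202.23 + 588.00 + 58 = $848.23.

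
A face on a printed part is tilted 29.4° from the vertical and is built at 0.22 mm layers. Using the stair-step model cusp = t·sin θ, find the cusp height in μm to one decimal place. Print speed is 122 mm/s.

108.0 μm

Cusp = layer height × sin(29.4°) = 0.22 × 0.4909 = 0.107998 mm = 108.0 μm.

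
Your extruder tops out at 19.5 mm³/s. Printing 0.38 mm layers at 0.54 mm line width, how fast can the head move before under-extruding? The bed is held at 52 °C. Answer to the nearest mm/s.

95 mm/s

Bead cross-section: 0.38 × 0.54 → 0.2052 mm².
Max speed = 19.5 / 0.2052 = 95.03 ≈ 95 mm/s.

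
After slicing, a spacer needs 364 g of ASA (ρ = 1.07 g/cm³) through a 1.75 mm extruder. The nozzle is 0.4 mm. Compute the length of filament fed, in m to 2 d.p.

Extruded volume: 364/1.07 = 340.1869 cm³ (340186.9 mm³).
Cross-section of 1.75 mm filament: π·(1.75/2)² = 2.4053 mm².
Length = 340186.9 / 2.4053 = 141432.21 mm = 141.43 m.

141.43 m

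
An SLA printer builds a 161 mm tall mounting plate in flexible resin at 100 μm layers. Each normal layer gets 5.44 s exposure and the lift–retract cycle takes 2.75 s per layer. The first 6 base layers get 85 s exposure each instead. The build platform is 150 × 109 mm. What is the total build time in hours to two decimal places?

Number of layers: 161 / 0.1 → 1610 (rounded up).
Burn-in layers = 6 × (85 + 2.75) = 526.5 s.
Regular layers: 1604 × (5.44 + 2.75) → 13136.76 s.
Total = 526.5 + 13136.76 = 13663.26 s = 3.80 hours.

3.80 hours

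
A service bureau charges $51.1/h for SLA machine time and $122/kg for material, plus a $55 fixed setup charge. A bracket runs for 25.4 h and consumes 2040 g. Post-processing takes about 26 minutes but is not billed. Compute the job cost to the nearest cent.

$1601.82

Machine cost: 51.1 × 25.4 → $1297.94.
Feedstock cost = 122 × 2040/1000 = $248.88.
Adding setup: 1297.94 + 248.88 + 55 → $1601.82.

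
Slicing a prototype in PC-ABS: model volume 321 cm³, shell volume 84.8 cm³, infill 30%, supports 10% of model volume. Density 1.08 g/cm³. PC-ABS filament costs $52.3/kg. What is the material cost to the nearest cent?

Interior volume = 321 − 84.8, so 236.2 cm³.
Infill deposited: 0.30 × 236.2 → 70.86 cm³.
Support = 0.10 × 321 = 32.1 cm³.
Total printed volume: 84.8 + 70.86 + 32.1 → 187.76 cm³.
Mass = 187.76 × 1.08, so 202.7808 g.
At $52.3/kg: 202.7808/1000 × 52.3 = $10.61.

$10.61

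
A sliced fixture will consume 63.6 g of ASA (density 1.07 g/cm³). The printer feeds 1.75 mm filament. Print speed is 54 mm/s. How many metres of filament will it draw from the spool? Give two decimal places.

Volume = 63.6 g / 1.07 g·cm⁻³ = 59.4393 cm³ = 59439.3 mm³.
Filament cross-section = π × (1.75/2)² = 2.4053 mm².
Length = 59439.3 / 2.4053 = 24711.8 mm = 24.71 m.

24.71 m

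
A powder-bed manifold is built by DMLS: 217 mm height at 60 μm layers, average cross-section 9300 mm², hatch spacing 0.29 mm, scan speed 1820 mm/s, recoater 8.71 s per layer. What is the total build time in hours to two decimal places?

26.45 hours

Layer count = ceil(217 / 0.06) = 3617.
Hatch length per layer = 9300 / 0.29 = 32069 mm.
Scan time per layer: 32069 / 1820 → 17.6203 s.
Per-layer time: 17.6203 + 8.71 → 26.3303 s.
Build time = 3617 × 26.3303 = 95236.6951 s = 26.45 hours.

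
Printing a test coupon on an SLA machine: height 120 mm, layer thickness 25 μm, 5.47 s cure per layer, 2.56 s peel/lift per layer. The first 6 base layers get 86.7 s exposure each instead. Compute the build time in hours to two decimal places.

10.84 hours

Number of layers: 120 / 0.025 → 4800 (rounded up).
Base layers: 6 × (86.7 + 2.56) → 535.56 s.
Remaining layers = 4794 × (5.47 + 2.56) = 38495.82 s.
Sum: 535.56 + 38495.82 = 39031.38 s → 10.84 hours.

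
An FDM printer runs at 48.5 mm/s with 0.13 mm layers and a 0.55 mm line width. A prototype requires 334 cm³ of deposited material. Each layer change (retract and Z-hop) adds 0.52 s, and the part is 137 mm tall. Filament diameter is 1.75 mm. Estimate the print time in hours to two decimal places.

26.91 hours

Line area = 0.13 × 0.55, so 0.0715 mm².
Toolpath length = 334 cm³ / 0.0715 mm² = 334000 / 0.0715 = 4671328.7 mm.
Time extruding = 4671328.7 / 48.5 = 96316.1 s.
Layer count = ceil(137 / 0.13) = 1054.
Non-print overhead = 1054 × 0.52 = 548.08 s.
Altogether 96316.1 + 548.08 = 96864.18 s, i.e. 26.91 hours.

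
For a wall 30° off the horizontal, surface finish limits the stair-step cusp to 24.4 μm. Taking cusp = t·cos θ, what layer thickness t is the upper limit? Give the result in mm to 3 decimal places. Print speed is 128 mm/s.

0.028 mm

cos(30°) = 0.8660; t_max = 0.0244/0.8660 = 0.028 mm.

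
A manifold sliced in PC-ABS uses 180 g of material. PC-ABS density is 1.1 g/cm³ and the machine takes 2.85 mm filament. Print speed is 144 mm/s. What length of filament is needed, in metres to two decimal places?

25.65 m

Extruded volume: 180/1.1 = 163.6364 cm³ (163636.4 mm³).
Cross-section of 2.85 mm filament: π·(2.85/2)² = 6.3794 mm².
Length = 163636.4 / 6.3794 = 25650.75 mm = 25.65 m.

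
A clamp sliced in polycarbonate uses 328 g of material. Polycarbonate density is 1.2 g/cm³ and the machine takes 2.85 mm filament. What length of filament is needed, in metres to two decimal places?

Extruded volume: 328/1.2 = 273.3333 cm³ (273333.3 mm³).
Cross-section of 2.85 mm filament: π·(2.85/2)² = 6.3794 mm².
Length = 273333.3 / 6.3794 = 42846.24 mm = 42.85 m.

42.85 m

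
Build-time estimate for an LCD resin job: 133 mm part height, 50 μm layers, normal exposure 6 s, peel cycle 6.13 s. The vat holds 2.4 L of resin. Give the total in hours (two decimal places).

Number of layers: 133 / 0.05 → 2660 (rounded up).
Cycle time: 6 + 6.13 → 12.13 s.
Total = 2660 × 12.13 = 32265.8 s = 8.96 hours.

8.96 hours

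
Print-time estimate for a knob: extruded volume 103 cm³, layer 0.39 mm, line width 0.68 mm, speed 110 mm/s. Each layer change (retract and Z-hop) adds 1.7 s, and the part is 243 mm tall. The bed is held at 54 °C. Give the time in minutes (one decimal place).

76.5 minutes

Line area = 0.39 × 0.68 = 0.2652 mm².
Total extruded path = 103000/0.2652 = 388386.1 mm.
Print-move time: 388386.1 / 110 → 3530.8 s.
Layer count = ceil(243 / 0.39) = 624.
Layer-change overhead = 624 × 1.7 = 1060.8 s.
Altogether 3530.8 + 1060.8 = 4591.6 s, i.e. 76.5 minutes.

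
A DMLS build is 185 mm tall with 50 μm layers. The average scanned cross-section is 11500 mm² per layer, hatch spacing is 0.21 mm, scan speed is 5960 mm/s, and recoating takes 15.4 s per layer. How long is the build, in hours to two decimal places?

25.27 hours

Layers = ⌈185/0.05⌉ = 3700.
Per-layer scan distance = 11500 / 0.21, so 54761.9 mm.
Laser time per layer: 54761.9 / 5960 → 9.1882 s.
Layer cycle: 9.1882 + 15.4 → 24.5882 s.
3700 layers × 24.5882 s/layer = 90976.34 s, i.e. 25.27 hours.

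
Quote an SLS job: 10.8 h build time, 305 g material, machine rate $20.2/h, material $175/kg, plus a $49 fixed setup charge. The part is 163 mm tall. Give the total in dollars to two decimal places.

Machine-time cost = 20.2 × 10.8 = $218.16.
Feedstock cost = 175 × 305/1000, so $53.375.
Adding setup: 218.16 + 53.375 + 49 → 320.535 ≈ $320.54.

$320.54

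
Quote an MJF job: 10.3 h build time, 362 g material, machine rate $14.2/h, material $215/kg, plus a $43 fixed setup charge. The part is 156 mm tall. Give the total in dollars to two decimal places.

$267.09

Machine-time cost = 14.2 × 10.3 = $146.26.
Material charge = 215 × 362/1000 = $77.83.
Adding setup: 146.26 + 77.83 + 43 → $267.09.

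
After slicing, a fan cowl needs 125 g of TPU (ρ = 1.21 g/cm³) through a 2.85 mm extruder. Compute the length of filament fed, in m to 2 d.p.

Volume = 125 g / 1.21 g·cm⁻³ = 103.3058 cm³ = 103305.8 mm³.
Cross-section of 2.85 mm filament: π·(2.85/2)² = 6.3794 mm².
L = V/A = 103305.8/6.3794 = 16193.65 mm → 16.19 m.

16.19 m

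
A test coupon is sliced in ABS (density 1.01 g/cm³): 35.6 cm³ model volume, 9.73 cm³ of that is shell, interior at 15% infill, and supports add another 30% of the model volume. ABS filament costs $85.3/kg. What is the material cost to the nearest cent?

$2.09

Infill region: 35.6 − 9.73 → 25.87 cm³.
Infill volume = 0.15 × 25.87 = 3.8805 cm³.
Support = 0.30 × 35.6, so 10.68 cm³.
Total extruded = 9.73 + 3.8805 + 10.68, so 24.2905 cm³.
Mass: 24.2905 × 1.01 → 24.533405 g.
At $85.3/kg: 24.533405/1000 × 85.3 = $2.09.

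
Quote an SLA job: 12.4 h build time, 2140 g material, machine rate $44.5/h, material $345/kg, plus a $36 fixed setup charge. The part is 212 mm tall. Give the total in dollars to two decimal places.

Time charge = 44.5 × 12.4 = $551.80.
Material cost = 345 × 2140/1000, so $738.30.
Total = 551.80 + 738.30 + 36 = $1326.10.

$1326.10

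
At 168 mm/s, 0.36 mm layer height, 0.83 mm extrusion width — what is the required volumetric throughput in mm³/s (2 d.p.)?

A = 0.36 × 0.83 = 0.2988 mm².
Volumetric flow = 168 × 0.2988 = 50.20 mm³/s.

50.20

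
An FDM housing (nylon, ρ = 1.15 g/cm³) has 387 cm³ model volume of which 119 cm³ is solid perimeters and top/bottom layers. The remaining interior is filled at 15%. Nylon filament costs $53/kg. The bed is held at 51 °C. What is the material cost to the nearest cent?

$9.70

Interior volume = 387 − 119 = 268 cm³.
Deposited infill = 0.15 × 268, so 40.2 cm³.
Total extruded = 119 + 40.2, so 159.2 cm³.
Mass = 159.2 × 1.15, so 183.08 g.
Cost = 183.08 g / 1000 × $53/kg = $9.70.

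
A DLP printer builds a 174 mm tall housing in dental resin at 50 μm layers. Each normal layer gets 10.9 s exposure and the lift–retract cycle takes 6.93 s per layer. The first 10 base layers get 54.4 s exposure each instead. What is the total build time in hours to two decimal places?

17.36 hours

Number of layers: 174 / 0.05 → 3480 (rounded up).
Base layers = 10 × (54.4 + 6.93) = 613.3 s.
Normal layers = 3470 × (10.9 + 6.93), so 61870.1 s.
Sum: 613.3 + 61870.1 = 62483.4 s → 17.36 hours.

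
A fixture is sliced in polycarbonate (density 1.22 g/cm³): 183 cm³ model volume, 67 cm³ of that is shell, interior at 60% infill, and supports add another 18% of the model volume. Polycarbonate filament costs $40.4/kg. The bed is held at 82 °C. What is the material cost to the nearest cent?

Volume inside the shell = 183 − 67, so 116 cm³.
Deposited infill = 0.60 × 116, so 69.6 cm³.
Support: 0.18 × 183 → 32.94 cm³.
Total printed volume: 67 + 69.6 + 32.94 → 169.54 cm³.
Mass = 169.54 × 1.22, so 206.8388 g.
At $40.4/kg: 206.8388/1000 × 40.4 = $8.36.

$8.36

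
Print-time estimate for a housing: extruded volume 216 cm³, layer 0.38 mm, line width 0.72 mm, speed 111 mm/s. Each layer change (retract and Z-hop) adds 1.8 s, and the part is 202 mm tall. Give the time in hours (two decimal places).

Extrusion cross-section = 0.38 × 0.72 = 0.2736 mm².
Toolpath length = 216 cm³ / 0.2736 mm² = 216000 / 0.2736 = 789473.7 mm.
Extrusion time = 789473.7 / 111, so 7112.4 s.
Layer count = ceil(202 / 0.38) = 532.
Z-hop total = 532 × 1.8 = 957.6 s.
Total = 7112.4 + 957.6 = 8070 s = 2.24 hours.

2.24 hours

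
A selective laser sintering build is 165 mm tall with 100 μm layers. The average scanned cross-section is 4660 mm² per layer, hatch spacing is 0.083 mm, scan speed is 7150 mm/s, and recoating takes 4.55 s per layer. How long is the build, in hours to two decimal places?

Layers = ⌈165/0.1⌉ = 1650.
Per-layer scan distance = 4660 / 0.083, so 56144.6 mm.
Laser time per layer = 56144.6 / 7150, so 7.8524 s.
Layer cycle = 7.8524 + 4.55, so 12.4024 s.
Build time = 1650 × 12.4024 = 20463.96 s = 5.68 hours.

5.68 hours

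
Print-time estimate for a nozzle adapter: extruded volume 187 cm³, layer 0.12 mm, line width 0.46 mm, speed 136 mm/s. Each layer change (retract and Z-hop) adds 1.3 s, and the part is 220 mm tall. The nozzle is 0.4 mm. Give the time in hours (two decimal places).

7.58 hours

Bead cross-section = 0.12 × 0.46, so 0.0552 mm².
Total extruded path = 187000/0.0552 = 3387681.2 mm.
Extrusion time = 3387681.2 / 136, so 24909.4 s.
Number of layers: 220 / 0.12 → 1834 (rounded up).
Non-print overhead = 1834 × 1.3 = 2384.2 s.
Altogether 24909.4 + 2384.2 = 27293.6 s, i.e. 7.58 hours.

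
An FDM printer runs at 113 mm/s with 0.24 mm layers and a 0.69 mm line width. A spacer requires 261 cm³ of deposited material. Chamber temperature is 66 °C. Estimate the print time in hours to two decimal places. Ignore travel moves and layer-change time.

Extrusion cross-section = 0.24 × 0.69, so 0.1656 mm².
Path length: 261000 mm³ / 0.1656 mm² → 1576087 mm.
Time extruding = 1576087 / 113 = 13947.7 s.
In the requested units: 13947.7 s = 3.87 hours.

3.87 hours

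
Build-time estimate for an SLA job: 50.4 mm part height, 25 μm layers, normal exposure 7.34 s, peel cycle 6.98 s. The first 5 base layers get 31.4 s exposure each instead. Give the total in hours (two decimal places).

Number of layers: 50.4 / 0.025 → 2016 (rounded up).
Base layers = 5 × (31.4 + 6.98), so 191.9 s.
Normal layers = 2011 × (7.34 + 6.98) = 28797.52 s.
Total = 191.9 + 28797.52 = 28989.42 s = 8.05 hours.

8.05 hours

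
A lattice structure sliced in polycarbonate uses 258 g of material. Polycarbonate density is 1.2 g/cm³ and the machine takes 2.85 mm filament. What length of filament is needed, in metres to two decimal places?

33.70 m

Extruded volume: 258/1.2 = 215 cm³ (215000 mm³).
Filament cross-section = π × (2.85/2)² = 6.3794 mm².
L = V/A = 215000/6.3794 = 33702.23 mm → 33.70 m.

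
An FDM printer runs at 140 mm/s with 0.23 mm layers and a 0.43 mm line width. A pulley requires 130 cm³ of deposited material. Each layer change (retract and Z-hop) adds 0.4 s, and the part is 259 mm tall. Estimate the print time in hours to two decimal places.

Line area: 0.23 × 0.43 → 0.0989 mm².
Path length: 130000 mm³ / 0.0989 mm² → 1314459 mm.
Print-move time = 1314459 / 140, so 9389 s.
Layer count = ceil(259 / 0.23) = 1127.
Non-print overhead = 1127 × 0.4 = 450.8 s.
Altogether 9389 + 450.8 = 9839.8 s, i.e. 2.73 hours.

2.73 hours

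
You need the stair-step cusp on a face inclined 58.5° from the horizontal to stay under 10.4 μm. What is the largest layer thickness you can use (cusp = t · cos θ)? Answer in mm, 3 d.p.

0.020 mm

Layer height = cusp / cos(58.5°) = 0.0104 / 0.5225 = 0.020 mm.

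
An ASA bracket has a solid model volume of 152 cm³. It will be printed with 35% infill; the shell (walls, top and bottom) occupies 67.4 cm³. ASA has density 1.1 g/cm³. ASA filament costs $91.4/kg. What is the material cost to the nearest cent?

$9.75

Interior volume: 152 − 67.4 → 84.6 cm³.
Infill volume: 0.35 × 84.6 → 29.61 cm³.
Total extruded: 67.4 + 29.61 → 97.01 cm³.
Mass = 97.01 × 1.1 = 106.711 g.
Cost = 106.711 g / 1000 × $91.4/kg = $9.75.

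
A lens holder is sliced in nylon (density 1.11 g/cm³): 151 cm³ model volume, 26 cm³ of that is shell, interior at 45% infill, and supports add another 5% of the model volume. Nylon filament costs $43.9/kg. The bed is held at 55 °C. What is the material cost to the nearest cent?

Interior volume = 151 − 26 = 125 cm³.
Infill deposited: 0.45 × 125 → 56.25 cm³.
Support: 0.05 × 151 → 7.55 cm³.
Total printed volume = 26 + 56.25 + 7.55 = 89.8 cm³.
Mass: 89.8 × 1.11 → 99.678 g.
At $43.9/kg: 99.678/1000 × 43.9 = $4.38.

$4.38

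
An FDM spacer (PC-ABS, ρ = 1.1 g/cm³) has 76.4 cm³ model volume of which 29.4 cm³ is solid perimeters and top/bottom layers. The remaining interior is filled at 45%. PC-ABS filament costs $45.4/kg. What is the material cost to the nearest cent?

$2.52

Infill region = 76.4 − 29.4 = 47 cm³.
Infill volume: 0.45 × 47 → 21.15 cm³.
Deposited volume = 29.4 + 21.15, so 50.55 cm³.
Mass = 50.55 × 1.1 = 55.605 g.
At $45.4/kg: 55.605/1000 × 45.4 = $2.52.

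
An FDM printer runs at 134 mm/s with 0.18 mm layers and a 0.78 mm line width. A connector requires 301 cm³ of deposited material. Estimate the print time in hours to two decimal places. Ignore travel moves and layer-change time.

Line area: 0.18 × 0.78 → 0.1404 mm².
Path length: 301000 mm³ / 0.1404 mm² → 2143874.6 mm.
Print-move time = 2143874.6 / 134, so 15999.1 s.
That's 15999.1 s → 4.44 hours.

4.44 hours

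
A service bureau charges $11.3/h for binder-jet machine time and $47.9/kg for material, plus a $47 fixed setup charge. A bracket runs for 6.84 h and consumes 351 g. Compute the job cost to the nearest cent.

Time charge: 11.3 × 6.84 → $77.292.
Feedstock cost: 47.9 × 351/1000 → $16.8129.
Total = 77.292 + 16.8129 + 47 = 141.1049 ≈ $141.10.

$141.10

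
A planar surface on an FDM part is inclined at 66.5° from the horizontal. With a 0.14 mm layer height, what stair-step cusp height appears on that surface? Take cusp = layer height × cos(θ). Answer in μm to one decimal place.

h_c = t·cos θ = 0.14 × 0.3987 = 0.055818 mm (55.8 μm).

55.8 μm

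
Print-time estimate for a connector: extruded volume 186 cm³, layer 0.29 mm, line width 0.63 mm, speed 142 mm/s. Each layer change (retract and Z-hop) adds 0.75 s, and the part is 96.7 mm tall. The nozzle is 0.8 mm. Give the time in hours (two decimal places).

2.06 hours

Line area: 0.29 × 0.63 → 0.1827 mm².
Toolpath length = 186 cm³ / 0.1827 mm² = 186000 / 0.1827 = 1018062.4 mm.
Time extruding = 1018062.4 / 142 = 7169.5 s.
Layer count = ceil(96.7 / 0.29) = 334.
Z-hop total = 334 × 0.75, so 250.5 s.
Altogether 7169.5 + 250.5 = 7420 s, i.e. 2.06 hours.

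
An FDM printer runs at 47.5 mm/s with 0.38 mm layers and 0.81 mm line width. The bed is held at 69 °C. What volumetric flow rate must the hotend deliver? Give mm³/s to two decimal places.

14.62

A = 0.38 × 0.81 = 0.3078 mm².
Q = v·A = 47.5 × 0.3078 = 14.62 mm³/s.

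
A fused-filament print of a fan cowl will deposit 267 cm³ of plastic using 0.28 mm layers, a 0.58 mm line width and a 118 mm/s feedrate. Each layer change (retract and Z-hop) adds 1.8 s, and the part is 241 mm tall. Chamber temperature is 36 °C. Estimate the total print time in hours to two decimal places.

Line area: 0.28 × 0.58 → 0.1624 mm².
Path length: 267000 mm³ / 0.1624 mm² → 1644088.7 mm.
Print-move time = 1644088.7 / 118, so 13933 s.
Layer count = ceil(241 / 0.28) = 861.
Layer-change overhead = 861 × 1.8 = 1549.8 s.
Altogether 13933 + 1549.8 = 15482.8 s, i.e. 4.30 hours.

4.30 hours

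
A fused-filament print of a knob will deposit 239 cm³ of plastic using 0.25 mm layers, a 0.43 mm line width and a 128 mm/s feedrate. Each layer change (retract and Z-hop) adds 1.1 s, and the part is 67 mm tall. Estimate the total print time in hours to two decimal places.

Extrusion cross-section = 0.25 × 0.43 = 0.1075 mm².
Total extruded path = 239000/0.1075 = 2223255.8 mm.
Print-move time: 2223255.8 / 128 → 17369.2 s.
Layer count = ceil(67 / 0.25) = 268.
Z-hop total = 268 × 1.1, so 294.8 s.
Altogether 17369.2 + 294.8 = 17664 s, i.e. 4.91 hours.

4.91 hours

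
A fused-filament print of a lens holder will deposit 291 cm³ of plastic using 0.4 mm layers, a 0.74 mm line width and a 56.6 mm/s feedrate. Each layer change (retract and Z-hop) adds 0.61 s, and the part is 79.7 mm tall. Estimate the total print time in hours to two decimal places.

4.86 hours

Bead cross-section = 0.4 × 0.74, so 0.296 mm².
Path length: 291000 mm³ / 0.296 mm² → 983108.1 mm.
Print-move time = 983108.1 / 56.6 = 17369.4 s.
Layers = ⌈79.7/0.4⌉ = 200.
Z-hop total = 200 × 0.61, so 122 s.
Total = 17369.4 + 122 = 17491.4 s = 4.86 hours.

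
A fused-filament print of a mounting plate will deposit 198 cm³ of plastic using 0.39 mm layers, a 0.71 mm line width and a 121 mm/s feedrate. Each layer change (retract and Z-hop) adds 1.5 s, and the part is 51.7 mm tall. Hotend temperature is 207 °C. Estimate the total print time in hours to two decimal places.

1.70 hours

Line area = 0.39 × 0.71, so 0.2769 mm².
Path length: 198000 mm³ / 0.2769 mm² → 715059.6 mm.
Extrusion time: 715059.6 / 121 → 5909.6 s.
Layer count = ceil(51.7 / 0.39) = 133.
Layer-change overhead = 133 × 1.5 = 199.5 s.
Altogether 5909.6 + 199.5 = 6109.1 s, i.e. 1.70 hours.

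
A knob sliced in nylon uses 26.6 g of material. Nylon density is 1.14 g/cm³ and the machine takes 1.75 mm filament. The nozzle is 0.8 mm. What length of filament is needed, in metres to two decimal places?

9.70 m

Extruded volume: 26.6/1.14 = 23.3333 cm³ (23333.3 mm³).
Cross-section of 1.75 mm filament: π·(1.75/2)² = 2.4053 mm².
L = V/A = 23333.3/2.4053 = 9700.79 mm → 9.70 m.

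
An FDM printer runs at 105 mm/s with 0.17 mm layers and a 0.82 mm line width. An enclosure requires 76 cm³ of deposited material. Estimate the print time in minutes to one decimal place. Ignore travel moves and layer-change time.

86.5 minutes

Line area: 0.17 × 0.82 → 0.1394 mm².
Total extruded path = 76000/0.1394 = 545193.7 mm.
Time extruding: 545193.7 / 105 → 5192.3 s.
5192.3 s = 86.5 minutes.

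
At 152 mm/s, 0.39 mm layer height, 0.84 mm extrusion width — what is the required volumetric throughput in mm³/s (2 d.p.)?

Bead cross-section = 0.39 × 0.84 = 0.3276 mm².
Q = v·A = 152 × 0.3276 = 49.80 mm³/s.

49.80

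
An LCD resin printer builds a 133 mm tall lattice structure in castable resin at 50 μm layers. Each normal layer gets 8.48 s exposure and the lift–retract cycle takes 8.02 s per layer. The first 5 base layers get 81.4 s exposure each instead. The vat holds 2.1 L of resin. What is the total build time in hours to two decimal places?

12.29 hours

Layers = ⌈133/0.05⌉ = 2660.
Base layers: 5 × (81.4 + 8.02) → 447.1 s.
Remaining layers = 2655 × (8.48 + 8.02), so 43807.5 s.
Total = 447.1 + 43807.5 = 44254.6 s = 12.29 hours.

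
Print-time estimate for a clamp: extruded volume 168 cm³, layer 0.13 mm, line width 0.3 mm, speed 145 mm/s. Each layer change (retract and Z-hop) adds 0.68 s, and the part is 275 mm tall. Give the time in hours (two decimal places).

8.65 hours

Extrusion cross-section: 0.13 × 0.3 → 0.039 mm².
Total extruded path = 168000/0.039 = 4307692.3 mm.
Print-move time = 4307692.3 / 145 = 29708.2 s.
Layer count = ceil(275 / 0.13) = 2116.
Layer-change overhead: 2116 × 0.68 → 1438.88 s.
Altogether 29708.2 + 1438.88 = 31147.08 s, i.e. 8.65 hours.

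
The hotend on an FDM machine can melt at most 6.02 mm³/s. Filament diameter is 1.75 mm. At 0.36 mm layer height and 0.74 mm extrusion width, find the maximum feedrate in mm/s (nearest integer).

Bead cross-section: 0.36 × 0.74 → 0.2664 mm².
v_max = Q/A = 6.02/0.2664 = 22.60 mm/s → 23 mm/s.

23 mm/s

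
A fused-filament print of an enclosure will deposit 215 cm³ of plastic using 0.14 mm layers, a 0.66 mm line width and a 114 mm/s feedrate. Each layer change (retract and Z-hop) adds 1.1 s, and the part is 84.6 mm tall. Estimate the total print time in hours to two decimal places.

Bead cross-section: 0.14 × 0.66 → 0.0924 mm².
Path length: 215000 mm³ / 0.0924 mm² → 2326839.8 mm.
Time extruding = 2326839.8 / 114 = 20410.9 s.
Layer count = ceil(84.6 / 0.14) = 605.
Non-print overhead = 605 × 1.1, so 665.5 s.
Total = 20410.9 + 665.5 = 21076.4 s = 5.85 hours.

5.85 hours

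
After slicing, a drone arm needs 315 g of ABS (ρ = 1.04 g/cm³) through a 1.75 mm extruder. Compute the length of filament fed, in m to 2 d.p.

125.92 m

Volume = 315 g / 1.04 g·cm⁻³ = 302.8846 cm³ = 302884.6 mm³.
Filament cross-section = π × (1.75/2)² = 2.4053 mm².
Length = 302884.6 / 2.4053 = 125923.83 mm = 125.92 m.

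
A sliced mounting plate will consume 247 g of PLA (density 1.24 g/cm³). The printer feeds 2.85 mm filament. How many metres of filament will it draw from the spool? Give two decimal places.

Extruded volume: 247/1.24 = 199.1935 cm³ (199193.5 mm³).
Filament cross-section = π × (2.85/2)² = 6.3794 mm².
L = V/A = 199193.5/6.3794 = 31224.49 mm → 31.22 m.

31.22 m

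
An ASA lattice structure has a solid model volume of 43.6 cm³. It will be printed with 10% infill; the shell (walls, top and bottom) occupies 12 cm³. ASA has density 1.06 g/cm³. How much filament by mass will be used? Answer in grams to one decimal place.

Volume inside the shell = 43.6 − 12, so 31.6 cm³.
Infill volume: 0.10 × 31.6 → 3.16 cm³.
Deposited volume: 12 + 3.16 → 15.16 cm³.
Mass = 15.16 × 1.06 = 16.0696 g.

16.1 g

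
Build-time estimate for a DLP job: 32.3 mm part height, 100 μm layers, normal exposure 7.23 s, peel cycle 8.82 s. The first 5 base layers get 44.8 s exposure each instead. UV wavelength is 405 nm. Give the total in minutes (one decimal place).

89.5 minutes

Layer count = ceil(32.3 / 0.1) = 323.
Base layers = 5 × (44.8 + 8.82), so 268.1 s.
Remaining layers = 318 × (7.23 + 8.82), so 5103.9 s.
Total = 268.1 + 5103.9 = 5372 s = 89.5 minutes.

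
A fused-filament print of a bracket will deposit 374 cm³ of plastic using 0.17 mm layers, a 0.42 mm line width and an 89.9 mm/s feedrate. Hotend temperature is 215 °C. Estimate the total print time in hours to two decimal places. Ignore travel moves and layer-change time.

16.18 hours

Extrusion cross-section = 0.17 × 0.42, so 0.0714 mm².
Total extruded path = 374000/0.0714 = 5238095.2 mm.
Extrusion time = 5238095.2 / 89.9 = 58265.8 s.
In the requested units: 58265.8 s = 16.18 hours.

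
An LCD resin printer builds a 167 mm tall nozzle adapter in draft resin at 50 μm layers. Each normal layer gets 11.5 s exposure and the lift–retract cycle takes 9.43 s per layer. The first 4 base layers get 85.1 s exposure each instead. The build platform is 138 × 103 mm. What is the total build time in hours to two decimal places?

19.50 hours

Layer count = ceil(167 / 0.05) = 3340.
Burn-in layers = 4 × (85.1 + 9.43) = 378.12 s.
Remaining layers = 3336 × (11.5 + 9.43) = 69822.48 s.
Sum: 378.12 + 69822.48 = 70200.6 s → 19.50 hours.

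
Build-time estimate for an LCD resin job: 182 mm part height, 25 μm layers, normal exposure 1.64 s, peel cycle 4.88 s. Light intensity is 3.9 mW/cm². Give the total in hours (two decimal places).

13.18 hours

Number of layers: 182 / 0.025 → 7280 (rounded up).
Per-layer time = 1.64 + 4.88, so 6.52 s.
Total = 7280 × 6.52 = 47465.6 s = 13.18 hours.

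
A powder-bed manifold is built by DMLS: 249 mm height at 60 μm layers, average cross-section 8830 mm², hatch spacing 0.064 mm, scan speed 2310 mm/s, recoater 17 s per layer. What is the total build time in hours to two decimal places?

88.45 hours

Layer count = ceil(249 / 0.06) = 4150.
Scan path per layer = 8830 / 0.064, so 137968.8 mm.
Scan time per layer = 137968.8 / 2310 = 59.7268 s.
Per-layer time = 59.7268 + 17 = 76.7268 s.
Total: 4150 × 76.7268 s = 318416.22 s → 88.45 hours.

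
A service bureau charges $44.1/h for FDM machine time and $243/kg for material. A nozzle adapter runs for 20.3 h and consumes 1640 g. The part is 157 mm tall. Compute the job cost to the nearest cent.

$1293.75

Machine cost: 44.1 × 20.3 → $895.23.
Material charge = 243 × 1640/1000 = $398.52.
Total = 895.23 + 398.52 = $1293.75.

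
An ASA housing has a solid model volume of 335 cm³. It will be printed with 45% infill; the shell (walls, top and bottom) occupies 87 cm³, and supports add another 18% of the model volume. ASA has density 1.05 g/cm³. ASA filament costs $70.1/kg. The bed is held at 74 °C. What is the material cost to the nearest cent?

$19.06

Volume inside the shell = 335 − 87, so 248 cm³.
Deposited infill: 0.45 × 248 → 111.6 cm³.
Support = 0.18 × 335, so 60.3 cm³.
Deposited volume = 87 + 111.6 + 60.3, so 258.9 cm³.
Mass = 258.9 × 1.05, so 271.845 g.
At $70.1/kg: 271.845/1000 × 70.1 = $19.06.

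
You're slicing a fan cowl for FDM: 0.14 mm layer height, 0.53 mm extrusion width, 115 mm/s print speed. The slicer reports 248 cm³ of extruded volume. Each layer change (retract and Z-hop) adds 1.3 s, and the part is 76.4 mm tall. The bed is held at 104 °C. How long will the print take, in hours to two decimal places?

8.27 hours

Line area = 0.14 × 0.53 = 0.0742 mm².
Total extruded path = 248000/0.0742 = 3342318.1 mm.
Time extruding = 3342318.1 / 115, so 29063.6 s.
Layer count = ceil(76.4 / 0.14) = 546.
Layer-change overhead: 546 × 1.3 → 709.8 s.
Total = 29063.6 + 709.8 = 29773.4 s = 8.27 hours.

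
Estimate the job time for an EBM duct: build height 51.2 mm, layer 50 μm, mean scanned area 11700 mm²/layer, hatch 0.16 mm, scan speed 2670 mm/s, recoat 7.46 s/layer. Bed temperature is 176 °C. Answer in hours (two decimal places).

9.91 hours

Number of layers: 51.2 / 0.05 → 1024 (rounded up).
Scan path per layer = 11700 / 0.16 = 73125 mm.
Scan time per layer = 73125 / 2670, so 27.3876 s.
Per-layer time = 27.3876 + 7.46, so 34.8476 s.
1024 layers × 34.8476 s/layer = 35683.9424 s, i.e. 9.91 hours.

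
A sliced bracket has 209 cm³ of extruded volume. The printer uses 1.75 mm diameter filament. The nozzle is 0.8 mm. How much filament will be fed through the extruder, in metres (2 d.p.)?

A = π r² = π × 0.875² = 2.4053 mm².
L = 209000 mm³ / 2.4053 mm² = 86891.45 mm, i.e. 86.89 m.

86.89 m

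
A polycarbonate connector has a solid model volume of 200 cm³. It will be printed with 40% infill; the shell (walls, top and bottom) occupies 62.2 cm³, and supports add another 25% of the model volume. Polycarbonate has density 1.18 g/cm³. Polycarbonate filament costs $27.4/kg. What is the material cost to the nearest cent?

Volume inside the shell = 200 − 62.2, so 137.8 cm³.
Infill volume = 0.40 × 137.8 = 55.12 cm³.
Support: 0.25 × 200 → 50 cm³.
Deposited volume = 62.2 + 55.12 + 50, so 167.32 cm³.
Mass = 167.32 × 1.18, so 197.4376 g.
At $27.4/kg: 197.4376/1000 × 27.4 = $5.41.

$5.41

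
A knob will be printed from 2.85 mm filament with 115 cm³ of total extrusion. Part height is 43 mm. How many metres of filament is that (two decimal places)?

Filament cross-section = π × (2.85/2)² = 6.3794 mm².
L = 115000 mm³ / 6.3794 mm² = 18026.77 mm, i.e. 18.03 m.

18.03 m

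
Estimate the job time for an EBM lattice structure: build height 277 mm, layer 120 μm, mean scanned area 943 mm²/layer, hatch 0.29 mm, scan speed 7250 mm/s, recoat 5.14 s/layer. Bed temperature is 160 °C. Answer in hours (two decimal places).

3.58 hours

Layers = ⌈277/0.12⌉ = 2309.
Scan path per layer: 943 / 0.29 → 3251.7 mm.
Per-layer scan time: 3251.7 / 7250 → 0.4485 s.
Layer cycle = 0.4485 + 5.14, so 5.5885 s.
2309 layers × 5.5885 s/layer = 12903.8465 s, i.e. 3.58 hours.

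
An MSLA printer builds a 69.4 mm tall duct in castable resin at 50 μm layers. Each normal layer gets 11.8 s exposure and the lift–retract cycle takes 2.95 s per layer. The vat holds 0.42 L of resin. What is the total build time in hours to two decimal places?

5.69 hours

Layers = ⌈69.4/0.05⌉ = 1388.
Per-layer time: 11.8 + 2.95 → 14.75 s.
Total = 1388 × 14.75 = 20473 s = 5.69 hours.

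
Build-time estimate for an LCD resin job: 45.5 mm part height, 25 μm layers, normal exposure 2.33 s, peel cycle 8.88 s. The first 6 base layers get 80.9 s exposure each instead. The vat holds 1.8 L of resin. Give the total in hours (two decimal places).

5.80 hours

Number of layers: 45.5 / 0.025 → 1820 (rounded up).
Bottom layers = 6 × (80.9 + 8.88), so 538.68 s.
Normal layers = 1814 × (2.33 + 8.88) = 20334.94 s.
Sum: 538.68 + 20334.94 = 20873.62 s → 5.80 hours.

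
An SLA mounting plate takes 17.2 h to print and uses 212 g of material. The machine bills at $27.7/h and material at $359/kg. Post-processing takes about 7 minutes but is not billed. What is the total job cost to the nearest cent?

Machine cost: 27.7 × 17.2 → $476.44.
Material cost = 359 × 212/1000, so $76.108.
Total = 476.44 + 76.108 = 552.548 ≈ $552.55.

$552.55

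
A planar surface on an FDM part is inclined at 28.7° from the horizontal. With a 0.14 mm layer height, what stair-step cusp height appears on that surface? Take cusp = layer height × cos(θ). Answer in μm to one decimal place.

cos(28.7°) = 0.8771, so cusp = 0.14 × 0.8771 = 0.122794 mm → 122.8 μm.

122.8 μm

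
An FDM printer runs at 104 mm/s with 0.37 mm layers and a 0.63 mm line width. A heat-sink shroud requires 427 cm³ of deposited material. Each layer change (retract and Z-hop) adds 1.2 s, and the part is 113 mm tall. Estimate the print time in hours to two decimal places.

Bead cross-section = 0.37 × 0.63 = 0.2331 mm².
Toolpath length = 427 cm³ / 0.2331 mm² = 427000 / 0.2331 = 1831831.8 mm.
Time extruding = 1831831.8 / 104 = 17613.8 s.
Layer count = ceil(113 / 0.37) = 306.
Z-hop total = 306 × 1.2 = 367.2 s.
Total = 17613.8 + 367.2 = 17981 s = 4.99 hours.

4.99 hours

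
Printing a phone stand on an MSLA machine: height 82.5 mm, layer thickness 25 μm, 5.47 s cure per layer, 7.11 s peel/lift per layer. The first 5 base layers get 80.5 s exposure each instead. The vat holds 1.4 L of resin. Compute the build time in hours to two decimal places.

11.64 hours

Layers = ⌈82.5/0.025⌉ = 3300.
Base layers: 5 × (80.5 + 7.11) → 438.05 s.
Normal layers: 3295 × (5.47 + 7.11) → 41451.1 s.
Total = 438.05 + 41451.1 = 41889.15 s = 11.64 hours.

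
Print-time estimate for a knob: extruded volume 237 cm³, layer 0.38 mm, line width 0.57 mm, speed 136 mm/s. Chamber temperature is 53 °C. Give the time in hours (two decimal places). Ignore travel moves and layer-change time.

2.23 hours

Line area: 0.38 × 0.57 → 0.2166 mm².
Total extruded path = 237000/0.2166 = 1094182.8 mm.
Time extruding = 1094182.8 / 136, so 8045.5 s.
In the requested units: 8045.5 s = 2.23 hours.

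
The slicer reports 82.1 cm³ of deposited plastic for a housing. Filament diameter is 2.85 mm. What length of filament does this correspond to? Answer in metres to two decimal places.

Cross-section of 2.85 mm filament: π·(2.85/2)² = 6.3794 mm².
Length = 82.1 cm³ / 6.3794 mm² = 82100 / 6.3794 = 12869.55 mm = 12.87 m.

12.87 m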